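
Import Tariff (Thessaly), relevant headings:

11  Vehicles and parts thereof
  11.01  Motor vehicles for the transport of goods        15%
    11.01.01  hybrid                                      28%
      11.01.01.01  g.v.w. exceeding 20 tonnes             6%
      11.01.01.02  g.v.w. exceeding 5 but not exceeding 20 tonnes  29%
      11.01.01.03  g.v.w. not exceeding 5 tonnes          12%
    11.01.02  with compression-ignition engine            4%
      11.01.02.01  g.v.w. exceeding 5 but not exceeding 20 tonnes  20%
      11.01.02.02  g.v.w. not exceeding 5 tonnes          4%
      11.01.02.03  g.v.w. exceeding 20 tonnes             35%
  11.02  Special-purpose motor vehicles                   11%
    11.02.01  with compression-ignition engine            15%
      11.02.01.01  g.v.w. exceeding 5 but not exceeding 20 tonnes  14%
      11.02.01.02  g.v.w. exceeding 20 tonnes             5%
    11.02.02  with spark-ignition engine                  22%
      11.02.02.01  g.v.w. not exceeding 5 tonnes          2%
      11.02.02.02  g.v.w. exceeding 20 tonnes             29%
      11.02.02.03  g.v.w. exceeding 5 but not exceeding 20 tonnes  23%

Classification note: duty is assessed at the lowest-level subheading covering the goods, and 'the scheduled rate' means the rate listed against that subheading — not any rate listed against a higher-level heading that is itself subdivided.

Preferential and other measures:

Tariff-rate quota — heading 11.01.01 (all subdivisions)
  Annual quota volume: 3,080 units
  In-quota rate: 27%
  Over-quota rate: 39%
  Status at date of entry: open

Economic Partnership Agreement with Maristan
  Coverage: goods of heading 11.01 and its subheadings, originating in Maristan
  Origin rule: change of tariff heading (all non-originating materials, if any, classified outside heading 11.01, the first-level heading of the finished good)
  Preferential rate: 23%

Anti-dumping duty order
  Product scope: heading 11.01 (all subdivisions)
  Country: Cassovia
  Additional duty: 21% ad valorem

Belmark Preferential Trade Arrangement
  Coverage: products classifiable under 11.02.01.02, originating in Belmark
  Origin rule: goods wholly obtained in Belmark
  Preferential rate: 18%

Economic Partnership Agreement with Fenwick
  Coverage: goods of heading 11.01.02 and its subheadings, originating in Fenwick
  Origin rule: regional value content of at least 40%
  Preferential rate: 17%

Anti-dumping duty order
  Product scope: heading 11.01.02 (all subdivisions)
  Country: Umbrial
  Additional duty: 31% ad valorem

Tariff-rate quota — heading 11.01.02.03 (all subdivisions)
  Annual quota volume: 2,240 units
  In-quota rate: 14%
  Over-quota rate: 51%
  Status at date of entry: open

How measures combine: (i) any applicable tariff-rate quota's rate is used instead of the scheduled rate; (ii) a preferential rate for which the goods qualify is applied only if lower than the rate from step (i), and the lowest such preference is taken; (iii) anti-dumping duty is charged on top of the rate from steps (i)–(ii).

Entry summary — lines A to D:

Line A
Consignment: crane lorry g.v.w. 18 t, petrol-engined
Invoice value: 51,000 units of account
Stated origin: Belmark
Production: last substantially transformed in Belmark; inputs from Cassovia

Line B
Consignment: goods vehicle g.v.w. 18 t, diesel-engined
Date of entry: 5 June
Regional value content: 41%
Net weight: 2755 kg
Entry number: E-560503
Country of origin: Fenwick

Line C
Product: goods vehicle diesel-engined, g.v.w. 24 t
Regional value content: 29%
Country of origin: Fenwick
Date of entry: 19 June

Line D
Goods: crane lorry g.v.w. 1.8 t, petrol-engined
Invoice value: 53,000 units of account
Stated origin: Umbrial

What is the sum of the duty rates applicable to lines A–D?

Line A: crane lorry → 11.02; petrol-engined → 11.02.02; g.v.w. 18 t → 11.02.02.03. Scheduled 23%. Belmark agreement on 11.02.01.02: 11.02.02.03 not covered. → 23%.
Line B: goods vehicle → 11.01; diesel-engined → 11.01.02; g.v.w. 18 t → 11.01.02.01. Scheduled 20%. Fenwick agreement on 11.01.02: RVC ≥ 40% → 17% available; preferential 17%. → 17%.
Line C: goods vehicle → 11.01; diesel-engined → 11.01.02; g.v.w. 24 t → 11.01.02.03. Scheduled 35%. quota on 11.01.02.03 open → in-quota 14%; Fenwick agreement on 11.01.02: RVC < 40%. → 14%.
Line D: crane lorry → 11.02; petrol-engined → 11.02.02; g.v.w. 1.8 t → 11.02.02.01. Scheduled 2%. No special measure applies. → 2%.
Sum: 23% + 17% + 14% + 2% = 56%.

56%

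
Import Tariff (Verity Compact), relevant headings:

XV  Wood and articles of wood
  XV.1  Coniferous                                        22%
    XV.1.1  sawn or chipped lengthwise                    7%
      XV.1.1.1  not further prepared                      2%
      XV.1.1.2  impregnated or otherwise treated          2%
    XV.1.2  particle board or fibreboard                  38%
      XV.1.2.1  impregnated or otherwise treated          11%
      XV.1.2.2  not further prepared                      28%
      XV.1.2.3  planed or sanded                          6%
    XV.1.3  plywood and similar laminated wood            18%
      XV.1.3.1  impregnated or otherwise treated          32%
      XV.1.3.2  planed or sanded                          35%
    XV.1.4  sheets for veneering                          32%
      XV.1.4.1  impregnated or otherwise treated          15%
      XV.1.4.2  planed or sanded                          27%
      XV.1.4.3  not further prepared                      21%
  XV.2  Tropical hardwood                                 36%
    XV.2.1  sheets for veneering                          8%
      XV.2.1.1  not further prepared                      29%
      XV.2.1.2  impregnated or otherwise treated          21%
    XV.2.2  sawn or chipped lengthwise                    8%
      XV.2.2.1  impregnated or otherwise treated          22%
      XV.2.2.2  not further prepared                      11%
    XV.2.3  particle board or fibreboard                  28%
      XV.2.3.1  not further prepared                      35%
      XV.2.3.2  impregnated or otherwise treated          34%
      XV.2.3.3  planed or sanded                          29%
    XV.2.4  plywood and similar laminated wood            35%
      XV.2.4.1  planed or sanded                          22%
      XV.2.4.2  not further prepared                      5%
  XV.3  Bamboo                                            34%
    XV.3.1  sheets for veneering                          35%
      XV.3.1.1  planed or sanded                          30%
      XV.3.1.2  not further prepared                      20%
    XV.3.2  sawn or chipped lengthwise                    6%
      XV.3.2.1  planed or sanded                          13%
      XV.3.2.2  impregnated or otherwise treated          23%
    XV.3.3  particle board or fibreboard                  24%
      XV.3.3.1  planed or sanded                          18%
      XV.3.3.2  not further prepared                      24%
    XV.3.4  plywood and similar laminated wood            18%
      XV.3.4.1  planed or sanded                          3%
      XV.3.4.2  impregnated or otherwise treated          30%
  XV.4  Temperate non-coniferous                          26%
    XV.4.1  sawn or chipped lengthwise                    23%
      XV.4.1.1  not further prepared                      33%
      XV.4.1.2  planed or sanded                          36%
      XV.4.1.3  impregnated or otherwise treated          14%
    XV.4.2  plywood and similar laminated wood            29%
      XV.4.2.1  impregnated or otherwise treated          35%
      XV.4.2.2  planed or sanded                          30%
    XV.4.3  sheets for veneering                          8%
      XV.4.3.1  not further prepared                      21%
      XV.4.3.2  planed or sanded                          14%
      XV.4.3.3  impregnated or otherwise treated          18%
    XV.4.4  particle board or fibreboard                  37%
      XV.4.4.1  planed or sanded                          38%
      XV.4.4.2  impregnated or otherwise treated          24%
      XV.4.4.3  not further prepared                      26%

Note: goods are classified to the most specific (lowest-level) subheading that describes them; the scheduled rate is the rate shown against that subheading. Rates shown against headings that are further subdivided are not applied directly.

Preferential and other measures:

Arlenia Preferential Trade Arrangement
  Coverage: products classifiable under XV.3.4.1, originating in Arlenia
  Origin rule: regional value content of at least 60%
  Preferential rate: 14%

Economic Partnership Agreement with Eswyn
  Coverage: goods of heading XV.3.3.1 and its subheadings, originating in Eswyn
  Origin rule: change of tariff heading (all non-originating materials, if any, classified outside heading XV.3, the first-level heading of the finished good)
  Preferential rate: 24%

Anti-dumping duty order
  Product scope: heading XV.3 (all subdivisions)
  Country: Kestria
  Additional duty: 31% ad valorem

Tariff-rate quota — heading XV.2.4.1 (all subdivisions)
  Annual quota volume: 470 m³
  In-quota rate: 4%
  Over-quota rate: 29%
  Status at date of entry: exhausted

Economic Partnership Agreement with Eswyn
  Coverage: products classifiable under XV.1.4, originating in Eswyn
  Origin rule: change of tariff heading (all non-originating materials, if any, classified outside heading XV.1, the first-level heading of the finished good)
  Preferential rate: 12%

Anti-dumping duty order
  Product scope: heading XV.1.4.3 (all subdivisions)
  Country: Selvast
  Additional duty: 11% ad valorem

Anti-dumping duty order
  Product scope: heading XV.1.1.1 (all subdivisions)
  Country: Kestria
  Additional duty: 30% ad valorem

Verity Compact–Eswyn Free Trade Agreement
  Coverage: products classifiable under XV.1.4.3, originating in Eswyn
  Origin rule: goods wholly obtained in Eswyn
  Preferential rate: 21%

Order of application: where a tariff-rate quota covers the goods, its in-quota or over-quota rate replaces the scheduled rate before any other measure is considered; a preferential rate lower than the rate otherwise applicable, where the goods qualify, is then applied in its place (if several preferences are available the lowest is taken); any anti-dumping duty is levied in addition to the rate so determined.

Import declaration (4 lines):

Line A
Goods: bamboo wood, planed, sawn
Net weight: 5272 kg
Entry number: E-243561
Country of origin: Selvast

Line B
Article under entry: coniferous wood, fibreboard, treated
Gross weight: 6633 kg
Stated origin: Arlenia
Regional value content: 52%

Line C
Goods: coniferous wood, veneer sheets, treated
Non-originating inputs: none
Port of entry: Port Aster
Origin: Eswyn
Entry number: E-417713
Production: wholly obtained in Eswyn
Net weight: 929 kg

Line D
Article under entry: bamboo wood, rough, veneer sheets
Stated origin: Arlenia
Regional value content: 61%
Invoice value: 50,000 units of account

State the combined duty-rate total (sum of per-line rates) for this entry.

Line A: bamboo → XV.3; sawn → XV.3.2; planed → XV.3.2.1. Scheduled 13%. No special measure applies. → 13%.
Line B: coniferous → XV.1; fibreboard → XV.1.2; treated → XV.1.2.1. Scheduled 11%. Arlenia agreement on XV.3.4.1: XV.1.2.1 not covered. → 11%.
Line C: coniferous → XV.1; veneer sheets → XV.1.4; treated → XV.1.4.1. Scheduled 15%. Eswyn agreement on XV.3.3.1: XV.1.4.1 not covered; Eswyn agreement on XV.1.4: CTH met → 12% available; Eswyn agreement on XV.1.4.3: XV.1.4.1 not covered; preferential 12%. → 12%.
Line D: bamboo → XV.3; veneer sheets → XV.3.1; rough → XV.3.1.2. Scheduled 20%. Arlenia agreement on XV.3.4.1: XV.3.1.2 not covered. → 20%.
Sum: 13% + 11% + 12% + 20% = 56%.

56%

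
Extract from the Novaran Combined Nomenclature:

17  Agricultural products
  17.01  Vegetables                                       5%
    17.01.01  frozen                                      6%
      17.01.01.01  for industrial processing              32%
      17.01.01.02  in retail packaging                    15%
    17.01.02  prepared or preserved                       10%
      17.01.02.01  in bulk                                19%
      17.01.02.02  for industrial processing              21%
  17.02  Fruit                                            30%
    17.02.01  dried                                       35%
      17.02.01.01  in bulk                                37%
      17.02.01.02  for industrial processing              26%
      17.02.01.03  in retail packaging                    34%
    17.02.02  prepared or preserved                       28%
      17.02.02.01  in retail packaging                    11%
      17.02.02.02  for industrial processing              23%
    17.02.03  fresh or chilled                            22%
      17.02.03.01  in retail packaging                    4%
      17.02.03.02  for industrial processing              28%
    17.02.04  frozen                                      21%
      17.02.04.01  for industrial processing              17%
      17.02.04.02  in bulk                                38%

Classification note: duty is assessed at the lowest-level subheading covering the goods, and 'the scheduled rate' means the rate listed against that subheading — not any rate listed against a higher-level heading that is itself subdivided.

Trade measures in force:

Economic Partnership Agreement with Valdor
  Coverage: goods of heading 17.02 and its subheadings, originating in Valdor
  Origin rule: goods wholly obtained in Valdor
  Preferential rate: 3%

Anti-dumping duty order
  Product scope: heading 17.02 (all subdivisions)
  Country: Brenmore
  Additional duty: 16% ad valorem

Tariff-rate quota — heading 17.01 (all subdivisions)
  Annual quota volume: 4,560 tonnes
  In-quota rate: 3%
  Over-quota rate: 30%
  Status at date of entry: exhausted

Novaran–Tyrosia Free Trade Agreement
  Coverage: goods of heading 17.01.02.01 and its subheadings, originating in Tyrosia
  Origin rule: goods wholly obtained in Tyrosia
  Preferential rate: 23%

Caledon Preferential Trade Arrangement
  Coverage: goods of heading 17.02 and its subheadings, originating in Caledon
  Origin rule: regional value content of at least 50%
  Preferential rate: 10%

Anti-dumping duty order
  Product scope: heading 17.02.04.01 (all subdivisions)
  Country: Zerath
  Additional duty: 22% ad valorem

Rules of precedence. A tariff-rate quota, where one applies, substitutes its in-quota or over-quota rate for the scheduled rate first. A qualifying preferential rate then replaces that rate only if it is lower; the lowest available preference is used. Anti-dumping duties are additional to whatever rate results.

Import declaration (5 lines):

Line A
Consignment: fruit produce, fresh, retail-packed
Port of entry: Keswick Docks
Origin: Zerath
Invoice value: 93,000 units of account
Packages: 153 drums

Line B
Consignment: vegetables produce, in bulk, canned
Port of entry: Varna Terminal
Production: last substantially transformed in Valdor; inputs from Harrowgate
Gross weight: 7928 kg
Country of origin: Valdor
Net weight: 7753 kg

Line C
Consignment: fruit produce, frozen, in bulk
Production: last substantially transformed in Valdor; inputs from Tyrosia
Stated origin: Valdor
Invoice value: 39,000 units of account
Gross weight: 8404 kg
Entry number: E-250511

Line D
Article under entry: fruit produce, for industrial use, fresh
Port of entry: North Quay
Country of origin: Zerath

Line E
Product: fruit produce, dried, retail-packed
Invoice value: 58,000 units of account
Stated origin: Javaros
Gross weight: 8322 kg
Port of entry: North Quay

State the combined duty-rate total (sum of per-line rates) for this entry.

134%

Line A: fruit → 17.02; fresh → 17.02.03; retail-packed → 17.02.03.01. Scheduled 4%. No special measure applies. → 4%.
Line B: vegetables → 17.01; canned → 17.01.02; in bulk → 17.01.02.01. Scheduled 19%. quota on 17.01 exhausted → over-quota 30%; Valdor agreement on 17.02: 17.01.02.01 not covered. → 30%.
Line C: fruit → 17.02; frozen → 17.02.04; in bulk → 17.02.04.02. Scheduled 38%. Valdor agreement on 17.02: not wholly obtained. → 38%.
Line D: fruit → 17.02; fresh → 17.02.03; for industrial use → 17.02.03.02. Scheduled 28%. No special measure applies. → 28%.
Line E: fruit → 17.02; dried → 17.02.01; retail-packed → 17.02.01.03. Scheduled 34%. No special measure applies. → 34%.
Sum: 4% + 30% + 38% + 28% + 34% = 134%.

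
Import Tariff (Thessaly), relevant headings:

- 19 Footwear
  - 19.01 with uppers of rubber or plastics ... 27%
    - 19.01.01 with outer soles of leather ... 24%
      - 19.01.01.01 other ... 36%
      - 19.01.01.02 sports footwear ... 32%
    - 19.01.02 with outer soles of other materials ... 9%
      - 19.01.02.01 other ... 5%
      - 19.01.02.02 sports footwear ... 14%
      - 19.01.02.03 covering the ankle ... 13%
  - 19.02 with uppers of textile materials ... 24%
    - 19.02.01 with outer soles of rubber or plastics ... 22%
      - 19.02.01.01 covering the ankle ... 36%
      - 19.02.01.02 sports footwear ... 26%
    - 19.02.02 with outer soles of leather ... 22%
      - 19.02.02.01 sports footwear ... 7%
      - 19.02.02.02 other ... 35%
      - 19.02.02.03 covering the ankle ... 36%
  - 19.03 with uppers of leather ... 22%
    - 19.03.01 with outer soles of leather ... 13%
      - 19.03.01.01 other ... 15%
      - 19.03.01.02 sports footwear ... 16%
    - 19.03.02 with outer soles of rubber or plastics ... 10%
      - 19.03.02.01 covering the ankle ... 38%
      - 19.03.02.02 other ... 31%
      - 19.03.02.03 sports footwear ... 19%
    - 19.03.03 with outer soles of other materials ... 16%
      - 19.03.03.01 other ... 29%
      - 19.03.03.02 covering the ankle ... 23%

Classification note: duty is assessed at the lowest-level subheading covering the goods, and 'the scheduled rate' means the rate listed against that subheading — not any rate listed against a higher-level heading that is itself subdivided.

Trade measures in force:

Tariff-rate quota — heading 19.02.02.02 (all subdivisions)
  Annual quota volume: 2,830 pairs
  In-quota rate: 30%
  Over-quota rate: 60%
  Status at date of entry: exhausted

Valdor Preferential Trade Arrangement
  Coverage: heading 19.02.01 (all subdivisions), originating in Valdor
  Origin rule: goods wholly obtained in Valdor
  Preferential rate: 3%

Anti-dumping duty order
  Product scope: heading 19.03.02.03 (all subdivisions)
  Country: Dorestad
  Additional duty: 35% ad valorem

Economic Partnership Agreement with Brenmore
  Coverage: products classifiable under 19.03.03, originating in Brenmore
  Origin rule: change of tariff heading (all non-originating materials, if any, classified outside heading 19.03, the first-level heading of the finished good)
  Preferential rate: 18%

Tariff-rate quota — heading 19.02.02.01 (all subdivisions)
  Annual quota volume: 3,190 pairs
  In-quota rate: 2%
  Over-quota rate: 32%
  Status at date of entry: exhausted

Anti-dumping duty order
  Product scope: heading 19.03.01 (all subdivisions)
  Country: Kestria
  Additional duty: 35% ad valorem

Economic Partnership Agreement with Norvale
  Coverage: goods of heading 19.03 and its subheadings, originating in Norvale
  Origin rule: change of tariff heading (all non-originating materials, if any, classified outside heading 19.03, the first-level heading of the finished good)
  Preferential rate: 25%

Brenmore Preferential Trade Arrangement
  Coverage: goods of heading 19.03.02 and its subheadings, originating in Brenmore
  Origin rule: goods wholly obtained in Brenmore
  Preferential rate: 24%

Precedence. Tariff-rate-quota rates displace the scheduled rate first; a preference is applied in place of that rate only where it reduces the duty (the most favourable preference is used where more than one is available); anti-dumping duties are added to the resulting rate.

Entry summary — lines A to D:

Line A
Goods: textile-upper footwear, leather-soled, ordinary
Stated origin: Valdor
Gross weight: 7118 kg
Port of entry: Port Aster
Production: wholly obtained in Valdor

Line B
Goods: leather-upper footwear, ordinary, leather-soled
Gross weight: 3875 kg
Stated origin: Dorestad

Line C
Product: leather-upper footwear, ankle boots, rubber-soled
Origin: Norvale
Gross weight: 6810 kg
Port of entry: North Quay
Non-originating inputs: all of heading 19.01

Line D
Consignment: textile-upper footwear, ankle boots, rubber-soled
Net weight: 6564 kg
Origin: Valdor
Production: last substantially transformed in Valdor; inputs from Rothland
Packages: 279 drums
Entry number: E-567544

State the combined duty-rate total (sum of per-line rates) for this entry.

Line A: textile-upper → 19.02; leather-soled → 19.02.02; ordinary → 19.02.02.02. Scheduled 35%. quota on 19.02.02.02 exhausted → over-quota 60%; Valdor agreement on 19.02.01: 19.02.02.02 not covered. → 60%.
Line B: leather-upper → 19.03; leather-soled → 19.03.01; ordinary → 19.03.01.01. Scheduled 15%. No special measure applies. → 15%.
Line C: leather-upper → 19.03; rubber-soled → 19.03.02; ankle boots → 19.03.02.01. Scheduled 38%. Norvale agreement on 19.03: CTH met → 25% available; preferential 25%. → 25%.
Line D: textile-upper → 19.02; rubber-soled → 19.02.01; ankle boots → 19.02.01.01. Scheduled 36%. Valdor agreement on 19.02.01: not wholly obtained. → 36%.
Sum: 60% + 15% + 25% + 36% = 136%.

136%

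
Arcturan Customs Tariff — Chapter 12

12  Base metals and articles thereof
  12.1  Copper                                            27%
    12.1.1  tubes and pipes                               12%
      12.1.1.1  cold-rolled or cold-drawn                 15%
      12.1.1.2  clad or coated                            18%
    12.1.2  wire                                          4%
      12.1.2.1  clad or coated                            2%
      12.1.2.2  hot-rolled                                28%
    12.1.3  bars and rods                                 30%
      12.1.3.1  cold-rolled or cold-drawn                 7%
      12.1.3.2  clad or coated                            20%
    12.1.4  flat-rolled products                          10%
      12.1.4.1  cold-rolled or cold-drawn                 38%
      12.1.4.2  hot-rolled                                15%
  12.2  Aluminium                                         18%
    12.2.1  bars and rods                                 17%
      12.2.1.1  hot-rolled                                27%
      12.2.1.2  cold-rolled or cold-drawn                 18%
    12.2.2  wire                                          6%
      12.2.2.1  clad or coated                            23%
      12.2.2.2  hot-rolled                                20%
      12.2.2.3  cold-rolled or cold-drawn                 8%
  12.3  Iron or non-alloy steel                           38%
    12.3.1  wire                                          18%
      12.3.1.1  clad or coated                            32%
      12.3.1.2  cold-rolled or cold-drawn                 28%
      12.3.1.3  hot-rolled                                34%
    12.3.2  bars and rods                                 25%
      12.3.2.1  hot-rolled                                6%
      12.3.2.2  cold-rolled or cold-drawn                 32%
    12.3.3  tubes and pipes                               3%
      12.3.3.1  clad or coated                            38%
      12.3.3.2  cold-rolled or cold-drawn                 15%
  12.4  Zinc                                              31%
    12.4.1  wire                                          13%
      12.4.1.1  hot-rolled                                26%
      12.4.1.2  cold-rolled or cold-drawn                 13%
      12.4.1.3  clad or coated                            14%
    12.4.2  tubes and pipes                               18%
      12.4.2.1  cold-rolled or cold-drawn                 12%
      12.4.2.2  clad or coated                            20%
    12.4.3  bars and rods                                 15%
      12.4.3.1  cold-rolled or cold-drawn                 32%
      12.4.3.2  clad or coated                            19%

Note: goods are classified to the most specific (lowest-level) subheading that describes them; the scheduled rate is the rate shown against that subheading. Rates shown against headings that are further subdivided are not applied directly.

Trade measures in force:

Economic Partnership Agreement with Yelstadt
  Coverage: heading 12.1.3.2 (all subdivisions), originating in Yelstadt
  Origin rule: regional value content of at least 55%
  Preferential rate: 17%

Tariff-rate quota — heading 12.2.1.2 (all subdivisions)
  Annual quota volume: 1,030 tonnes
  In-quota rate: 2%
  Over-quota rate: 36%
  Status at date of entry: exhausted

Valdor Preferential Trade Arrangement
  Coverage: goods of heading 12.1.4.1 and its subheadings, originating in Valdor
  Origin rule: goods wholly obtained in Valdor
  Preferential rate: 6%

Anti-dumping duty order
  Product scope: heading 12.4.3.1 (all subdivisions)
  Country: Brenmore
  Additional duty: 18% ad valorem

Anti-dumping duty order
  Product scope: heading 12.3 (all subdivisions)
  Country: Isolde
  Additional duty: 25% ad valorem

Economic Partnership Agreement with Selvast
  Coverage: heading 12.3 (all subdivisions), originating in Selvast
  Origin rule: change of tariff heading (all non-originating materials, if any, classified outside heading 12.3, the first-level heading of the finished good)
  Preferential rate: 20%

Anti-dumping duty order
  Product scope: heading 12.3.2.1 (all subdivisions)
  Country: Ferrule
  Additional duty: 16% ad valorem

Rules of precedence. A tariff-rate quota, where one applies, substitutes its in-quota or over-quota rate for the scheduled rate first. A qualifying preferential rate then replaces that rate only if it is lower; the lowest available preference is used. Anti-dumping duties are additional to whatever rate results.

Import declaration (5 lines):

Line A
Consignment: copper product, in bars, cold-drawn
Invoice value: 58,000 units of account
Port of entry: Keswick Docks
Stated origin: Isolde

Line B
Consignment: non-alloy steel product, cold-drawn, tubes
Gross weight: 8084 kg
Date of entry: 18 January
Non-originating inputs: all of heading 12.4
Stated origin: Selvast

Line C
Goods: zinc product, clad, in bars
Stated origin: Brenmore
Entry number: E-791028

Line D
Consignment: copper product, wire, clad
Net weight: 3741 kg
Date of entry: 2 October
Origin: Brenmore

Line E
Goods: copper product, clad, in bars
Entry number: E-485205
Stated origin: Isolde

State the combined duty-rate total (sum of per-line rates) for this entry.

Line A: copper → 12.1; in bars → 12.1.3; cold-drawn → 12.1.3.1. Scheduled 7%. No special measure applies. → 7%.
Line B: non-alloy steel → 12.3; tubes → 12.3.3; cold-drawn → 12.3.3.2. Scheduled 15%. Selvast agreement on 12.3: CTH met → 20% available; preference 20% not lower than 15% → no reduction. → 15%.
Line C: zinc → 12.4; in bars → 12.4.3; clad → 12.4.3.2. Scheduled 19%. No special measure applies. → 19%.
Line D: copper → 12.1; wire → 12.1.2; clad → 12.1.2.1. Scheduled 2%. No special measure applies. → 2%.
Line E: copper → 12.1; in bars → 12.1.3; clad → 12.1.3.2. Scheduled 20%. No special measure applies. → 20%.
Sum: 7% + 15% + 19% + 2% + 20% = 63%.

63%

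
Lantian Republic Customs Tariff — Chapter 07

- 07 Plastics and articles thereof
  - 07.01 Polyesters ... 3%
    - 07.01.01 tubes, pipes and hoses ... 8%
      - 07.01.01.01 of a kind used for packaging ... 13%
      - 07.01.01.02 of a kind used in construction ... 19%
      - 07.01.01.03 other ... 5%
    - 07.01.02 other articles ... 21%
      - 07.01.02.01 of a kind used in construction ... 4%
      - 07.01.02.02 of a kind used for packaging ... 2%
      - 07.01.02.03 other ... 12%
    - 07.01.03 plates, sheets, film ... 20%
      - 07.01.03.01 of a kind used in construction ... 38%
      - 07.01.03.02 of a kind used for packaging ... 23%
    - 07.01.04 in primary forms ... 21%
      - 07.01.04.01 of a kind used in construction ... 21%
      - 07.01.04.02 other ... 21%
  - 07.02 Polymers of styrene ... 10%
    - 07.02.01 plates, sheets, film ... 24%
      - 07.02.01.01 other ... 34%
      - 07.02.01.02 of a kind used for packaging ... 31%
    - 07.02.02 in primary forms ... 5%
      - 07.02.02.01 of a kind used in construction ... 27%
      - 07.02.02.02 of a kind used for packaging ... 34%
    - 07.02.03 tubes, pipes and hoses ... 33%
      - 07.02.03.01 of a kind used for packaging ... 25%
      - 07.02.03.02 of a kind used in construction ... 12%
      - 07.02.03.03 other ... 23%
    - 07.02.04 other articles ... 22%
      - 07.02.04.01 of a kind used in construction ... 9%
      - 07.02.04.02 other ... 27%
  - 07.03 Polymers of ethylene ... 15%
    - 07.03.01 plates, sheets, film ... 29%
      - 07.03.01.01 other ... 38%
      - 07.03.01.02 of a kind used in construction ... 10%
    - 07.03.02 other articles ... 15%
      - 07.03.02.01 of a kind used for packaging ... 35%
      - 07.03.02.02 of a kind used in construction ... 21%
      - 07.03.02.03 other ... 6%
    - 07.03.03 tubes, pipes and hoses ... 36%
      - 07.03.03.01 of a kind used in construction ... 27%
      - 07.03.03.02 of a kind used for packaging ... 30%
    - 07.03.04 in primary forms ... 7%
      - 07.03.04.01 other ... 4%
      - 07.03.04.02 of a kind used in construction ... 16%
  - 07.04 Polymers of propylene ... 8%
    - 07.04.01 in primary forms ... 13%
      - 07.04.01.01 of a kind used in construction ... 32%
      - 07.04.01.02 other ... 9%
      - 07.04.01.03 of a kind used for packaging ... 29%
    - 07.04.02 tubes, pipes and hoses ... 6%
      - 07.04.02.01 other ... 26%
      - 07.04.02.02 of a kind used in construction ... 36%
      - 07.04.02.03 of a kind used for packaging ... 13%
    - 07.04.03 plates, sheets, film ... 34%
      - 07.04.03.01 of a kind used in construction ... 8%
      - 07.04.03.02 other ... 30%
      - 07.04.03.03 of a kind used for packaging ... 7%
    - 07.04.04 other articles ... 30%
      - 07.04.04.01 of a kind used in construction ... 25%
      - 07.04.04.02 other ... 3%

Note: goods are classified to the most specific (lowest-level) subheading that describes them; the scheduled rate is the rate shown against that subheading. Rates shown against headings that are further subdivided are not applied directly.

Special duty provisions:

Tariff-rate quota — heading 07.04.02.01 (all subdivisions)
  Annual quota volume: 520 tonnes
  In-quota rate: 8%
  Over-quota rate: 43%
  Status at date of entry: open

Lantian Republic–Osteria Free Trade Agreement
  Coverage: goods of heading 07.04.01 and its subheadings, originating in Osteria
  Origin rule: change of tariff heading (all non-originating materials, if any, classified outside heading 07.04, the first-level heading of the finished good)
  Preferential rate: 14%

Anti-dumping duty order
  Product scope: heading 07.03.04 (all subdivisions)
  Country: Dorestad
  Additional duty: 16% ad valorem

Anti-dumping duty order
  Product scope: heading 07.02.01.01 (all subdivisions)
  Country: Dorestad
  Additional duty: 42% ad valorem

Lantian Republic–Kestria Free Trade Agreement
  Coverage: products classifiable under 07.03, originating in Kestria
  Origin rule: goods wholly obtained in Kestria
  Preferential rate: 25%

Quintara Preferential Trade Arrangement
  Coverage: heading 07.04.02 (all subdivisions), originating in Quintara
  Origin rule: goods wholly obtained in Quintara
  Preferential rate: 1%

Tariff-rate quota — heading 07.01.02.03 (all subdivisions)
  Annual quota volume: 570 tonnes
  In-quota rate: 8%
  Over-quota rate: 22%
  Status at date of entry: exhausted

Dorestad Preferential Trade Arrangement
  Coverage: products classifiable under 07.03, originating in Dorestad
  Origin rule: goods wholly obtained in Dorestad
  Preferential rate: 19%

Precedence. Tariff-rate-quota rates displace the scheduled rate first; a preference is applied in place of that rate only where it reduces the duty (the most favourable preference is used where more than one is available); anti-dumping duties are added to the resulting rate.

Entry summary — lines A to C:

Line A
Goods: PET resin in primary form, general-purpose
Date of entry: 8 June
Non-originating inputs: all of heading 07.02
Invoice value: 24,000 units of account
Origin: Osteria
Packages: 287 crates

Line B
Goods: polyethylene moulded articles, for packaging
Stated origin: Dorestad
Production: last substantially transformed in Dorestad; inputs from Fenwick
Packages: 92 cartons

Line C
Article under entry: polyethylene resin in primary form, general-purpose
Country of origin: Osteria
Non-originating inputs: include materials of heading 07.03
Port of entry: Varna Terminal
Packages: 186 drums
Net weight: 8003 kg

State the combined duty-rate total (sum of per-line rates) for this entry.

60%

Line A: PET → 07.01; resin in primary form → 07.01.04; general-purpose → 07.01.04.02. Scheduled 21%. Osteria agreement on 07.04.01: 07.01.04.02 not covered. → 21%.
Line B: polyethylene → 07.03; moulded articles → 07.03.02; for packaging → 07.03.02.01. Scheduled 35%. Dorestad agreement on 07.03: not wholly obtained. → 35%.
Line C: polyethylene → 07.03; resin in primary form → 07.03.04; general-purpose → 07.03.04.01. Scheduled 4%. Osteria agreement on 07.04.01: 07.03.04.01 not covered. → 4%.
Sum: 21% + 35% + 4% = 60%.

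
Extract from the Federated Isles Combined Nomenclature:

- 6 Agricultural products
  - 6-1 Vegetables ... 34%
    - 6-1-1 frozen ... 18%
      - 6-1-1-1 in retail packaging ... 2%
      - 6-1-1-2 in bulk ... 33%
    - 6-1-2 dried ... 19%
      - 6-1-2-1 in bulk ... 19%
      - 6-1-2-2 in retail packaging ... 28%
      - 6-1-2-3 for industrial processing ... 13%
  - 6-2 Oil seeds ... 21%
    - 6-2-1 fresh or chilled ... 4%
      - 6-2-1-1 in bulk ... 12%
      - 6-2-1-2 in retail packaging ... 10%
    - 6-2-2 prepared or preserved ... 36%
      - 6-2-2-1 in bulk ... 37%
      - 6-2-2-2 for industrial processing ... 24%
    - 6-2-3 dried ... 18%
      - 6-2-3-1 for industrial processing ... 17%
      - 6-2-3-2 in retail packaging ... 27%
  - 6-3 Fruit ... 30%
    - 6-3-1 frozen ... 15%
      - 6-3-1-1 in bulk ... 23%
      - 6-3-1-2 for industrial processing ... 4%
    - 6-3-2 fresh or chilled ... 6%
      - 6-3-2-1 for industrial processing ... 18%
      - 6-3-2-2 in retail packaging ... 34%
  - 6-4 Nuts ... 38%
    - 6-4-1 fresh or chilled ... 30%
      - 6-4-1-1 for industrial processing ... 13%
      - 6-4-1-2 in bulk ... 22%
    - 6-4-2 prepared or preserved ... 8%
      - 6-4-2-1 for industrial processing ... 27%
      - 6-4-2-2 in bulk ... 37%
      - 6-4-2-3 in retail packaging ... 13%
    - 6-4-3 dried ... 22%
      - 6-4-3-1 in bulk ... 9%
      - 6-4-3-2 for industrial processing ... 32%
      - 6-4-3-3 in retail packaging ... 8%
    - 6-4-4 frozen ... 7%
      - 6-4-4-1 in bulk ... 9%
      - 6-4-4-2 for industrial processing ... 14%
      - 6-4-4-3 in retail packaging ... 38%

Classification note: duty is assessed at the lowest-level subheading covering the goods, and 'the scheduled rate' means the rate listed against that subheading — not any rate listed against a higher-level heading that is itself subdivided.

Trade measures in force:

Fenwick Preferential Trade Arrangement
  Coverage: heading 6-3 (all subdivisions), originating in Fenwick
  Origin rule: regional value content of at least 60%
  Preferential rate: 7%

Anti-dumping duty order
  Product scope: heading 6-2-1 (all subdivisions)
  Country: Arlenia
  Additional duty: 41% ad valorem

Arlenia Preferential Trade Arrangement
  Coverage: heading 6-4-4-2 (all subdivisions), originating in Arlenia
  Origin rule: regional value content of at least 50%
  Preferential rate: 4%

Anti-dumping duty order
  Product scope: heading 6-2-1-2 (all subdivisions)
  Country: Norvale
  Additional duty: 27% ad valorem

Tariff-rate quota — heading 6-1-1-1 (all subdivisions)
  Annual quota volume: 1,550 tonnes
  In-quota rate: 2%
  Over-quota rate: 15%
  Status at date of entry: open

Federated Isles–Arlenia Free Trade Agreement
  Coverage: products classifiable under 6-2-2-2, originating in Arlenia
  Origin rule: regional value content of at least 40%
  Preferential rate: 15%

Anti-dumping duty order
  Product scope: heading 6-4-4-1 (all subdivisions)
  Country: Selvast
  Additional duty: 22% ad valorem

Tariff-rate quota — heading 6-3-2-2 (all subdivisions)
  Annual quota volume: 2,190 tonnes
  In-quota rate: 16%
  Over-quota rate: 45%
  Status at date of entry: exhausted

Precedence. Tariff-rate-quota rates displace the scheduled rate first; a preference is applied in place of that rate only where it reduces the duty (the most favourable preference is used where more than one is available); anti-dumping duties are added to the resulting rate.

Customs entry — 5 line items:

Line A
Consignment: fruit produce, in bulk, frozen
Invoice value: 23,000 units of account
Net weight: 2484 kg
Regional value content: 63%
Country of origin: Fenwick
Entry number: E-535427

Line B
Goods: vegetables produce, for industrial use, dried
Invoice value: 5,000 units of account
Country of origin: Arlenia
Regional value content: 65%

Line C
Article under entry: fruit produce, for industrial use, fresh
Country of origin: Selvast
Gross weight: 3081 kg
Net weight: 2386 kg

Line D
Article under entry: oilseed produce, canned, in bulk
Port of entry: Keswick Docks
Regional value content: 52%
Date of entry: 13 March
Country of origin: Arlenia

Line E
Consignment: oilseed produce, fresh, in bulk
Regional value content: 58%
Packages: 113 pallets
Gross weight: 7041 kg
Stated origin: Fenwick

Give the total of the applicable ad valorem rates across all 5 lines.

87%

Line A: fruit → 6-3; frozen → 6-3-1; in bulk → 6-3-1-1. Scheduled 23%. Fenwick agreement on 6-3: RVC ≥ 60% → 7% available; preferential 7%. → 7%.
Line B: vegetables → 6-1; dried → 6-1-2; for industrial use → 6-1-2-3. Scheduled 13%. Arlenia agreement on 6-4-4-2: 6-1-2-3 not covered; Arlenia agreement on 6-2-2-2: 6-1-2-3 not covered. → 13%.
Line C: fruit → 6-3; fresh → 6-3-2; for industrial use → 6-3-2-1. Scheduled 18%. No special measure applies. → 18%.
Line D: oilseed → 6-2; canned → 6-2-2; in bulk → 6-2-2-1. Scheduled 37%. Arlenia agreement on 6-4-4-2: 6-2-2-1 not covered; Arlenia agreement on 6-2-2-2: 6-2-2-1 not covered. → 37%.
Line E: oilseed → 6-2; fresh → 6-2-1; in bulk → 6-2-1-1. Scheduled 12%. Fenwick agreement on 6-3: 6-2-1-1 not covered. → 12%.
Sum: 7% + 13% + 18% + 37% + 12% = 87%.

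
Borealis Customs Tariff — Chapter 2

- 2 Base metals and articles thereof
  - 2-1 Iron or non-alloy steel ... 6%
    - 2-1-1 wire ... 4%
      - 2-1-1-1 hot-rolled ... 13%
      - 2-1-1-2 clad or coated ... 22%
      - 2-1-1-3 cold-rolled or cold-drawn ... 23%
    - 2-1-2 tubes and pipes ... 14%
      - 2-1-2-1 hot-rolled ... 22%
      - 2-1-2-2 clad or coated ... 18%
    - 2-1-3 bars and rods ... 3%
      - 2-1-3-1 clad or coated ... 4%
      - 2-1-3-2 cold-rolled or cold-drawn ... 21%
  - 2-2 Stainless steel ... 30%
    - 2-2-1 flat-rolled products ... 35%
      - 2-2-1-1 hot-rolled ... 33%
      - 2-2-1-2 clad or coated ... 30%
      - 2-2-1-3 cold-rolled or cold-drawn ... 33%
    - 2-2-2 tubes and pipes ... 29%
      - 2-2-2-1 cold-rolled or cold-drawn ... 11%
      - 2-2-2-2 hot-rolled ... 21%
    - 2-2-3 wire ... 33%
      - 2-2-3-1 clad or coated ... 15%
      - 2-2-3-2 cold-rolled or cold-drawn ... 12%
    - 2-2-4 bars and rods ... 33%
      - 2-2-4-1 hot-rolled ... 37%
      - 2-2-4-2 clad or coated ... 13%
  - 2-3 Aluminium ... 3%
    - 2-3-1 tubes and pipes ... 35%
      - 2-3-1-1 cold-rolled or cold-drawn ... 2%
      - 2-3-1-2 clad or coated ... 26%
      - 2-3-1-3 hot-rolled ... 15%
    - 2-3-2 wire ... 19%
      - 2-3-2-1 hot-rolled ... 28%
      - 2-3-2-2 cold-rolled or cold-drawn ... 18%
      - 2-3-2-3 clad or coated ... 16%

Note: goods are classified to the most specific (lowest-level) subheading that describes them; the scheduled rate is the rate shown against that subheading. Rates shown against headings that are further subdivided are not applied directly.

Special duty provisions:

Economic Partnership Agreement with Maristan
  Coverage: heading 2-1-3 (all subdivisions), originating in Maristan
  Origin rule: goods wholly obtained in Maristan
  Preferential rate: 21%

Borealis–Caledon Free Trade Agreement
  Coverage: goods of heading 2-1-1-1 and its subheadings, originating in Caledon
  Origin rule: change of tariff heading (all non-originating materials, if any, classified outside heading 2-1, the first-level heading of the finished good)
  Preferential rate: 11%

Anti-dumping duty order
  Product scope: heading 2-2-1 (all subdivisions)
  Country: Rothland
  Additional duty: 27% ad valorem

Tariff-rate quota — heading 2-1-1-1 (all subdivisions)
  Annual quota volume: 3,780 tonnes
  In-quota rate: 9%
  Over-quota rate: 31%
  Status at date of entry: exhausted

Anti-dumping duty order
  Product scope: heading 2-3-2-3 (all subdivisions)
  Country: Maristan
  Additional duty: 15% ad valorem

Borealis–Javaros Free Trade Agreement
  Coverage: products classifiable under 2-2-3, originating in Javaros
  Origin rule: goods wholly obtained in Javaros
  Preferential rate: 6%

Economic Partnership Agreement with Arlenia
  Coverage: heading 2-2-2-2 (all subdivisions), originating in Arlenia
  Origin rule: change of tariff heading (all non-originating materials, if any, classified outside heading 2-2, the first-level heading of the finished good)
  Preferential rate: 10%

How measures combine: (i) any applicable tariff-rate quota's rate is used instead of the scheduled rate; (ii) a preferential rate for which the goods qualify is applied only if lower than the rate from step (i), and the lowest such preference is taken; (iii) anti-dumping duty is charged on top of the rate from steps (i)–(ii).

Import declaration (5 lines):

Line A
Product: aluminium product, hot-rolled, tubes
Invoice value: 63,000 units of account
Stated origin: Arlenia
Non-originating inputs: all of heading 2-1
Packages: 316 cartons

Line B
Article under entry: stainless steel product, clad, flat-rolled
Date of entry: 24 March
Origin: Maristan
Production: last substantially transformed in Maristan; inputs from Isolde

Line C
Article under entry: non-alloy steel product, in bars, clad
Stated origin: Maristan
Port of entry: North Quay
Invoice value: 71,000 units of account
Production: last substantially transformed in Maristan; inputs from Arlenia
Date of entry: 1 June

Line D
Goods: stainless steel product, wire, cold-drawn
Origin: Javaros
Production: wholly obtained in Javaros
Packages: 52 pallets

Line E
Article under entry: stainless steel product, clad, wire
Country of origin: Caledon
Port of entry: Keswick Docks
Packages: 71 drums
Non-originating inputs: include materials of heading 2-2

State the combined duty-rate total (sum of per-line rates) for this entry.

70%

Line A: aluminium → 2-3; tubes → 2-3-1; hot-rolled → 2-3-1-3. Scheduled 15%. Arlenia agreement on 2-2-2-2: 2-3-1-3 not covered. → 15%.
Line B: stainless steel → 2-2; flat-rolled → 2-2-1; clad → 2-2-1-2. Scheduled 30%. Maristan agreement on 2-1-3: 2-2-1-2 not covered. → 30%.
Line C: non-alloy steel → 2-1; in bars → 2-1-3; clad → 2-1-3-1. Scheduled 4%. Maristan agreement on 2-1-3: not wholly obtained. → 4%.
Line D: stainless steel → 2-2; wire → 2-2-3; cold-drawn → 2-2-3-2. Scheduled 12%. Javaros agreement on 2-2-3: wholly obtained → 6% available; preferential 6%. → 6%.
Line E: stainless steel → 2-2; wire → 2-2-3; clad → 2-2-3-1. Scheduled 15%. Caledon agreement on 2-1-1-1: 2-2-3-1 not covered. → 15%.
Sum: 15% + 30% + 4% + 6% + 15% = 70%.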